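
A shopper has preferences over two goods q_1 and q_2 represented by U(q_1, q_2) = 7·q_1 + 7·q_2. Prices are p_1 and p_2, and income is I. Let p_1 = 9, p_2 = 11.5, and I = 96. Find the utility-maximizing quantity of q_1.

q_1* = 10.6667

q_1 gives more utility per dollar, so spend all income on q_1: q_1* = I/p_1, q_2* = 0.
Numerically: q_1* = 10.6667, q_2* = 0.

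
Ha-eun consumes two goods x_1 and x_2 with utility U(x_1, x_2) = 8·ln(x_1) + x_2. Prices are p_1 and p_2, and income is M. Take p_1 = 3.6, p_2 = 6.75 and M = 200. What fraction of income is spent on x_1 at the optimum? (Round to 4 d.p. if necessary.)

Set MRS = p_1/p_2: (8/x_1)/1 = p_1/p_2.
So x_1*(p_1,p_2) = 8·p_2/p_1, independent of income; and x_2* = (M − 8·p_2)/p_2.
At the given prices: x_1* = 8·6.75/3.6 = 15, and x_2* = 21.6296.
Expenditure on x_1: 3.6·15 = 54; share = 0.27.

share on x_1 = 0.27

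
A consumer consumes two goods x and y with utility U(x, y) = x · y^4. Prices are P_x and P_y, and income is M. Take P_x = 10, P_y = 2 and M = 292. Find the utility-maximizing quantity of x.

The MRS is (1/4)·y/x. Set MRS = P_x/P_y.
Rearranging, P_y·y = 4·P_x·x. Substituting into the budget gives P_x·x·(1 + 4) = M.
Demand: x*(P_x,P_y,M) = 0.2·M/P_x and y* = 0.8·M/P_y.
At P_x=10, P_y=2, M=292: x* = 0.2·292/10 = 5.84.

x* = 5.84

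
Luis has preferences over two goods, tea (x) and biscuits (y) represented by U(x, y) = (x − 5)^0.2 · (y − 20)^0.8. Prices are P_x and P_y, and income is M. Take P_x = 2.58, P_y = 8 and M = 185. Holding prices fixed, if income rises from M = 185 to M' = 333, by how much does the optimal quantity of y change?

Δy* = 14.8

MRS = (1/4)·(y−20)/(x−5). Tangency with P_x/P_y gives y−20 = 4·(P_x/P_y)·(x−5).
After buying the subsistence bundle (5, 20), a share 0.2 of the remaining income goes to x: x* = 5 + 0.2·(M − 5P_x − 20P_y)/P_x.
Discretionary income = 185 − 5·2.58 − 20·8 = 12.1; y* = 20 + 0.8·12.1/8 = 21.21.
At M' = 333: y* = 36.01. Change: 36.01 − 21.21 = 14.8.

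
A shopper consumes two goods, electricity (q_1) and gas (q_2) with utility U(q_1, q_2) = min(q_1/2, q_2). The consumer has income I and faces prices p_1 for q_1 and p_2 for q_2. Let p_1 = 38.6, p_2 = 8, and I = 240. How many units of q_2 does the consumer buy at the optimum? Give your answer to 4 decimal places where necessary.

With perfect complements, no substitution: consume in ratio q_1:q_2 = 2:1.
Budget: p_1·q_1 + p_2·(1/2)·q_1 = I, so (2·p_1 + p_2)·q_1 = 2·I.
Demand: q_1*(p_1,p_2,I) = 2·I/(2·p_1 + p_2), q_2* = I/(2·p_1 + p_2).
Here 2·38.6 + 8 = 85.2, giving q_2* = 2.8169.

q_2* = 2.8169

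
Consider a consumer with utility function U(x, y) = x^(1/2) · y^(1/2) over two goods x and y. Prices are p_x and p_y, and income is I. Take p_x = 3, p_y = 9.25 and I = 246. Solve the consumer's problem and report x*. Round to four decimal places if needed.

Tangency: MRS = y/x = p_x/p_y.
Rearranging, p_y·y = p_x·x. Substituting into the budget gives p_x·x·(1 + 1) = I.
Demand: x*(p_x,p_y,I) = 0.5·I/p_x and y* = 0.5·I/p_y.
At p_x=3, p_y=9.25, I=246: x* = 0.5·246/3 = 41.

x* = 41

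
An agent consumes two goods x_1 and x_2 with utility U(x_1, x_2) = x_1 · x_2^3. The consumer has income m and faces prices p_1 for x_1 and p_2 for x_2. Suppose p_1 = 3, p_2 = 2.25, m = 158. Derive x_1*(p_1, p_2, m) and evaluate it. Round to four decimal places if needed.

x_1* = 13.1667

Tangency: MRS = (1/3)·x_2/x_1 = p_1/p_2.
Rearranging, p_2·x_2 = 3·p_1·x_1. Substituting into the budget gives p_1·x_1·(1 + 3) = m.
Demand: x_1*(p_1,p_2,m) = 0.25·m/p_1 and x_2* = 0.75·m/p_2.
At p_1=3, p_2=2.25, m=158: x_1* = 0.25·158/3 = 13.1667.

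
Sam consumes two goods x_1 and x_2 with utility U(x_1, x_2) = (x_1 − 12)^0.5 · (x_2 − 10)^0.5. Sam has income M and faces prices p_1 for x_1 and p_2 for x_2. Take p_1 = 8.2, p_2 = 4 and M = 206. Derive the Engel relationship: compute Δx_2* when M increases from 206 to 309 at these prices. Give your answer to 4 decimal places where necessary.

Δx_2* = 12.875

MRS = (x_2−10)/(x_1−12). Tangency with p_1/p_2 gives x_2−10 = (p_1/p_2)·(x_1−12).
After buying the subsistence bundle (12, 10), a share 0.5 of the remaining income goes to x_1: x_1* = 12 + 0.5·(M − 12p_1 − 10p_2)/p_1.
Discretionary income = 206 − 12·8.2 − 10·4 = 67.6; x_2* = 10 + 0.5·67.6/4 = 18.45.
At M' = 309: x_2* = 31.325. Change: 31.325 − 18.45 = 12.875.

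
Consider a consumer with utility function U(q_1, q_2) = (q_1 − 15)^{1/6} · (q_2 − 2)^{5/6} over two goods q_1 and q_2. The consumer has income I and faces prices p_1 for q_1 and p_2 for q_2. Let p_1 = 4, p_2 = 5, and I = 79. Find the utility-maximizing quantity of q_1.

MRS = (1/5)·(q_2−2)/(q_1−15). Tangency with p_1/p_2 gives q_2−2 = 5·(p_1/p_2)·(q_1−15).
Substituting into the budget: q_1* = 15 + 1/6·(I − 15·p_1 − 2·p_2)/p_1, and q_2* = 2 + 5/6·(…)/p_2.
Discretionary income = 79 − 15·4 − 2·5 = 9; q_1* = 15 + 1/6·9/4 = 15.375.

q_1* = 15.375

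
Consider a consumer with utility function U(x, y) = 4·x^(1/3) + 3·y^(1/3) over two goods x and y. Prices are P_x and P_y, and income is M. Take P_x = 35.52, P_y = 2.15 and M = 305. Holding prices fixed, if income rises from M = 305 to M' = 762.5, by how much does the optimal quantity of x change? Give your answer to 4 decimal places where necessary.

Δx* = 3.5384

MRS = MU_x/MU_y = (4/3)·(y/x)^(2/3). Set equal to P_x/P_y.
Solve for the ratio: y/x = [(3/4)·P_x/P_y]^(1.5).
Substitute y = (y/x)·x into the budget: x* = M/(P_x + P_y·(y/x)).
Numerically y/x = 43.61578, so x* = 305/(35.52 + 2.15·43.61578) = 2.359.
At M' = 762.5: x* = 5.8974. Change: 5.8974 − 2.359 = 3.5384.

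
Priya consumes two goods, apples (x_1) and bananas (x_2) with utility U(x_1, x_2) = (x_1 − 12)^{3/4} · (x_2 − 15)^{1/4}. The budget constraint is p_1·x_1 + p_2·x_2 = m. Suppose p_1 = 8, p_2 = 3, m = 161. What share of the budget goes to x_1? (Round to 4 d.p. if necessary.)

share on x_1 = 0.6894

Substituting into the budget: x_1* = 12 + 0.75·(m − 12·p_1 − 15·p_2)/p_1, and x_2* = 15 + 0.25·(…)/p_2.
Discretionary income = 161 − 12·8 − 15·3 = 20; x_1* = 12 + 0.75·20/8 = 13.875; x_2* = 15 + 0.25·20/3 = 16.6667.
Expenditure on x_1: 8·13.875 = 111; share = 0.6894.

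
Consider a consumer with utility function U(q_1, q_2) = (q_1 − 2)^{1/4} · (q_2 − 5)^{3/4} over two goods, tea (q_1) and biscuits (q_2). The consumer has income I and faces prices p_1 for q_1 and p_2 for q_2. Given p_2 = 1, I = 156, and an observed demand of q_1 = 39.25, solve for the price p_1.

p_1 = 1

This is Cobb-Douglas in (q_1−2, q_2−5): tangency gives 0.25·p_2·(q_2−5) = 0.75·p_1·(q_1−2).
After buying the subsistence bundle (2, 5), a share 0.25 of the remaining income goes to q_1: q_1* = 2 + 0.25·(I − 2p_1 − 5p_2)/p_1.
Set q_1* = 39.25 in the demand function and solve for p_1: p_1 = 1.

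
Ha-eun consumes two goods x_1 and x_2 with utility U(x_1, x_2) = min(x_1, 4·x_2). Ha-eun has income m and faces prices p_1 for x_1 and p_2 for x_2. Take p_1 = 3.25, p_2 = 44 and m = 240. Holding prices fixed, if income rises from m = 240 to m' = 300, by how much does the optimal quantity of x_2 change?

Δx_2* = 1.0526

With perfect complements, no substitution: consume in ratio x_1:x_2 = 4:1.
Budget: p_1·x_1 + p_2·(1/4)·x_1 = m, so (4·p_1 + p_2)·x_1 = 4·m.
Demand: x_1*(p_1,p_2,m) = 4·m/(4·p_1 + p_2), x_2* = m/(4·p_1 + p_2).
Here 4·3.25 + 44 = 57, giving x_2* = 4.2105.
At m' = 300: x_2* = 5.2632. Change: 5.2632 − 4.2105 = 1.0526.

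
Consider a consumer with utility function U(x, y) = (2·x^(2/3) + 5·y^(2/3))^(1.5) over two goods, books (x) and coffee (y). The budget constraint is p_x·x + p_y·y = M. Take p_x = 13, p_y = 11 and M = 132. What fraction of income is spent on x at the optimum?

MRS = MU_x/MU_y = (2/5)·(y/x)^(1/3). Set equal to p_x/p_y.
Solve for the ratio: y/x = [(5/2)·p_x/p_y]^(3).
Substitute y = (y/x)·x into the budget: x* = M/(p_x + p_y·(y/x)).
Numerically y/x = 25.791228, so x* = 132/(13 + 11·25.791228) = 0.4449 and y* = 25.791228·0.4449 = 11.4742.
Expenditure on x: 13·0.4449 = 5.7836; share = 0.0438.

share on x = 0.0438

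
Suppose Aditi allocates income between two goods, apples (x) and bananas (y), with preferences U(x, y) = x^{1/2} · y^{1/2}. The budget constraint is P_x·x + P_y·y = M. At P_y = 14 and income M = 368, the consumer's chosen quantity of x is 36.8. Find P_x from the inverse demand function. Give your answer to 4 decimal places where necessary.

P_x = 5

MU_x/MU_y = (0.5·y)/(0.5·x); tangency sets this equal to P_x/P_y.
Rearranging, P_y·y = P_x·x. Substituting into the budget gives P_x·x·(1 + 1) = M.
Demand: x*(P_x,P_y,M) = 0.5·M/P_x and y* = 0.5·M/P_y.
Set x* = 36.8 in the demand function and solve for P_x: P_x = 5.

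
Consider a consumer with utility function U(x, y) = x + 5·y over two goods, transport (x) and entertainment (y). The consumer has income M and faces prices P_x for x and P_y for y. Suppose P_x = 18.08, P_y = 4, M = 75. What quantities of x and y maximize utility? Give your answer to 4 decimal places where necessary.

Linear utility — the consumer picks whichever good has higher MU/price: 1/18.08 = 0.0553 vs 5/4 = 1.25.
y gives more utility per dollar, so spend all income on y: y* = M/P_y, x* = 0.
Numerically: x* = 0, y* = 18.75.

x* = 0, y* = 18.75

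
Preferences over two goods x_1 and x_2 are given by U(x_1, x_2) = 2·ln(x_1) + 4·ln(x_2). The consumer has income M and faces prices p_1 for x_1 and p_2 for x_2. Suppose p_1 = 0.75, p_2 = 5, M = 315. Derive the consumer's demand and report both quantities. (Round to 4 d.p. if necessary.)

x_1* = 140, x_2* = 42

The MRS is (1/2)·x_2/x_1. Set MRS = p_1/p_2.
Rearranging, p_2·x_2 = 2·p_1·x_1. Substituting into the budget gives p_1·x_1·(1 + 2) = M.
Demand: x_1*(p_1,p_2,M) = 1/3·M/p_1 and x_2* = 2/3·M/p_2.
At p_1=0.75, p_2=5, M=315: x_1* = 1/3·315/0.75 = 140, x_2* = 42.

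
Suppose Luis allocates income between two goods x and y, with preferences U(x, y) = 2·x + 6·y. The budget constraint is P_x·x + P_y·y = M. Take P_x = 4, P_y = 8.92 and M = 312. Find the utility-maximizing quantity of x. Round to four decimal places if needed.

Linear utility — the consumer picks whichever good has higher MU/price: 2/4 = 0.5 vs 6/8.92 = 0.6726.
y gives more utility per dollar, so spend all income on y: y* = M/P_y, x* = 0.
Numerically: x* = 0, y* = 34.9776.

x* = 0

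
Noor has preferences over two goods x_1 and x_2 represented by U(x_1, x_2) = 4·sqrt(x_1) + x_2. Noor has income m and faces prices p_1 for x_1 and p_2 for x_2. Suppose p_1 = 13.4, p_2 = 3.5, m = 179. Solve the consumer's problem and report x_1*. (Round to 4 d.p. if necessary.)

x_1* = 0.2729

Set MRS = p_1/p_2: 2·x_1^(−1/2) = p_1/p_2.
Solve: √x_1 = 2·p_2/p_1, so x_1*(p_1,p_2) = (2·p_2/p_1)², and x_2* = (m − p_1·x_1*)/p_2.
Plugging in: x_1* = (2·3.5/13.4)² = 0.2729.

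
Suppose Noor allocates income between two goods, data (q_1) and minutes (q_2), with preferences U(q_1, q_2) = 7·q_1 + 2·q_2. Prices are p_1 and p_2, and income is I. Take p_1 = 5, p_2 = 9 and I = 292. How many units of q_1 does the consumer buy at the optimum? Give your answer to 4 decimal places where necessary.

q_1* = 58.4

Linear utility — the consumer picks whichever good has higher MU/price: 7/5 = 1.4 vs 2/9 = 0.2222.
q_1 gives more utility per dollar, so spend all income on q_1: q_1* = I/p_1, q_2* = 0.
Numerically: q_1* = 58.4, q_2* = 0.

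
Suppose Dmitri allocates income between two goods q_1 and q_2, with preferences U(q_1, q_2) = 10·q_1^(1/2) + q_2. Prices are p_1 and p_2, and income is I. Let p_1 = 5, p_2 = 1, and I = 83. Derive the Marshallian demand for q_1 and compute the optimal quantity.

q_1* = 1

Thus q_1* = (5·p_2/p_1)² — independent of I — with the rest of income spent on q_2.
Plugging in: q_1* = (5·1/5)² = 1.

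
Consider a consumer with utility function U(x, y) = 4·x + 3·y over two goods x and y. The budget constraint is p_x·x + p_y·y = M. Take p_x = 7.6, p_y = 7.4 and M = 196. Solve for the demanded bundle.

Linear utility — the consumer picks whichever good has higher MU/price: 4/7.6 = 0.5263 vs 3/7.4 = 0.4054.
x gives more utility per dollar, so spend all income on x: x* = M/p_x, y* = 0.
Numerically: x* = 25.7895, y* = 0.

x* = 25.7895, y* = 0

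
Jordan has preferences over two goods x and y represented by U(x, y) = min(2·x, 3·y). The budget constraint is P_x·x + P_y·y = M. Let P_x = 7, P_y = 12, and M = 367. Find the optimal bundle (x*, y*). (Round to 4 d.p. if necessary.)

x* = 24.4667, y* = 16.3111

Here 3·7 + 2·12 = 45, giving x* = 24.4667 and y* = 16.3111.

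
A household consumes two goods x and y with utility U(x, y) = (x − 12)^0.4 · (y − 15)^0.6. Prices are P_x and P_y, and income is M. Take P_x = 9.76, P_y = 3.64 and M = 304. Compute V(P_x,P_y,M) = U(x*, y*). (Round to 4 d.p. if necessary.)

Substituting into the budget: x* = 12 + 0.4·(M − 12·P_x − 15·P_y)/P_x, and y* = 15 + 0.6·(…)/P_y.
Discretionary income = 304 − 12·9.76 − 15·3.64 = 132.28; x* = 12 + 0.4·132.28/9.76 = 17.4213; y* = 15 + 0.6·132.28/3.64 = 36.8044.
Utility at the optimum: U(17.4213, 36.8044) = 12.4959.

V = 12.4959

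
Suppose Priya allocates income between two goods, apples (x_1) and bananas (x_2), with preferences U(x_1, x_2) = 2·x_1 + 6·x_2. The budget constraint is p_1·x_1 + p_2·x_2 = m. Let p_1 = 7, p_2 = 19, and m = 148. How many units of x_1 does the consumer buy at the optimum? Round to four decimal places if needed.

x_1* = 0

Linear utility — the consumer picks whichever good has higher MU/price: 2/7 = 0.2857 vs 6/19 = 0.3158.
x_2 gives more utility per dollar, so spend all income on x_2: x_2* = m/p_2, x_1* = 0.
Numerically: x_1* = 0, x_2* = 7.7895.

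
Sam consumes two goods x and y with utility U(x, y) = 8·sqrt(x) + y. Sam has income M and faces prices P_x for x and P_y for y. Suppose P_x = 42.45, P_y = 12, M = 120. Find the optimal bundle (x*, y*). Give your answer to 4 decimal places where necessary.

Solve: √x = 4·P_y/P_x, so x*(P_x,P_y) = (4·P_y/P_x)², and y* = (M − P_x·x*)/P_y.
Plugging in: x* = (4·12/42.45)² = 1.2786, y* = 5.477.

x* = 1.2786, y* = 5.477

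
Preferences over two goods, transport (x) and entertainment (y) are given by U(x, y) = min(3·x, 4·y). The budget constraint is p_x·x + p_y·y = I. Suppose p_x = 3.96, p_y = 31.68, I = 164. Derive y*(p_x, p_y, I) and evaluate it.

y* = 4.4372

With perfect complements, no substitution: consume in ratio x:y = 4:3.
Budget: p_x·x + p_y·(3/4)·x = I, so (4·p_x + 3·p_y)·x = 4·I.
Demand: x*(p_x,p_y,I) = 4·I/(4·p_x + 3·p_y), y* = 3·I/(4·p_x + 3·p_y).
Here 4·3.96 + 3·31.68 = 110.88, giving y* = 4.4372.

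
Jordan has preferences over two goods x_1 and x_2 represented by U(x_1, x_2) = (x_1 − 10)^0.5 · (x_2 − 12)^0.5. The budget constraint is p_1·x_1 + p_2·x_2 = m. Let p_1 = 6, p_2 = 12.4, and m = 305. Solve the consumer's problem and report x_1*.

Let x_1' = x_1−10, x_2' = x_2−12. MRS = x_2'/x_1' = p_1/p_2.
Substituting into the budget: x_1* = 10 + 0.5·(m − 10·p_1 − 12·p_2)/p_1, and x_2* = 12 + 0.5·(…)/p_2.
Discretionary income = 305 − 10·6 − 12·12.4 = 96.2; x_1* = 10 + 0.5·96.2/6 = 18.0167.

x_1* = 18.0167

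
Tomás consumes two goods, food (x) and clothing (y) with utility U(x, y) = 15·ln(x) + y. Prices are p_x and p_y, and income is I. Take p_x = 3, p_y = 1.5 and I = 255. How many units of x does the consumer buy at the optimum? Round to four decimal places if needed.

MU_x = 15/x, MU_y = 1. Tangency: 15/x = p_x/p_y.
So x*(p_x,p_y) = 15·p_y/p_x, independent of income; and y* = (I − 15·p_y)/p_y.
At the given prices: x* = 15·1.5/3 = 7.5.

x* = 7.5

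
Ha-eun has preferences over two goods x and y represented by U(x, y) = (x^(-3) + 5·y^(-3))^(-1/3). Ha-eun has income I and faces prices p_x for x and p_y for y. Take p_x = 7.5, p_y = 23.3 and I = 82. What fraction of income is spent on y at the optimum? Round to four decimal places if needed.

share on y = 0.7777

MU_x ∝ x^(-4), MU_y ∝ 5·y^(-4), so MRS = (1/5)·(y/x)^(4) = p_x/p_y.
Solve for the ratio: y/x = [5·p_x/p_y]^(0.25).
With the ratio pinned down, the budget gives x* = I/(p_x + p_y·(y/x)) and y* = (y/x)·x*.
Numerically y/x = 1.126338, so x* = 82/(7.5 + 23.3·1.126338) = 2.4301 and y* = 1.126338·2.4301 = 2.7371.
Expenditure on y: 23.3·2.7371 = 63.7744; share = 0.7777.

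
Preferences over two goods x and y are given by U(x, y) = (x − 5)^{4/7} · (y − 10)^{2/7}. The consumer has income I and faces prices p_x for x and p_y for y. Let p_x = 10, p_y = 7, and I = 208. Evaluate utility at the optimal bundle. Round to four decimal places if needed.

V = 4.1388

This is Cobb-Douglas in (x−5, y−10): tangency gives 4/7·p_y·(y−10) = 2/7·p_x·(x−5).
Substituting into the budget: x* = 5 + 2/3·(I − 5·p_x − 10·p_y)/p_x, and y* = 10 + 1/3·(…)/p_y.
Discretionary income = 208 − 5·10 − 10·7 = 88; x* = 5 + 2/3·88/10 = 10.8667; y* = 10 + 1/3·88/7 = 14.1905.
Utility at the optimum: U(10.8667, 14.1905) = 4.1388.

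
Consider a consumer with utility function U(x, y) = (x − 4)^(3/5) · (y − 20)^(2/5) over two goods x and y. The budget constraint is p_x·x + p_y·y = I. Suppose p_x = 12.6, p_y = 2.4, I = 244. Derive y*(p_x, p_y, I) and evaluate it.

y* = 44.2667

Let x' = x−4, y' = y−20. MRS = (3/2)·y'/x' = p_x/p_y.
After buying the subsistence bundle (4, 20), a share 0.6 of the remaining income goes to x: x* = 4 + 0.6·(I − 4p_x − 20p_y)/p_x.
Discretionary income = 244 − 4·12.6 − 20·2.4 = 145.6; y* = 20 + 0.4·145.6/2.4 = 44.2667.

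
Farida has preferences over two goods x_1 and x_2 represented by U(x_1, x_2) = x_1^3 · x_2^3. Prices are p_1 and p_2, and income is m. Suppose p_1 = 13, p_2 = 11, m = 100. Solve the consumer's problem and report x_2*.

x_2* = 4.5455

Tangency: MRS = x_2/x_1 = p_1/p_2.
So 3·p_2·x_2 = 3·p_1·x_1; combined with the budget, a share 0.5 of income goes to x_1.
Demand: x_1*(p_1,p_2,m) = 0.5·m/p_1 and x_2* = 0.5·m/p_2.
At p_1=13, p_2=11, m=100: x_2* = 0.5·100/11 = 4.5455.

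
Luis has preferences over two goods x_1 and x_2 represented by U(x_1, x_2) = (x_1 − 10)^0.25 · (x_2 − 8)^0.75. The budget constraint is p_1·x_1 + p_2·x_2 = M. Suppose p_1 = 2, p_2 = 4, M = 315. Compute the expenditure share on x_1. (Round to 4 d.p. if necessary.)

share on x_1 = 0.2722

MRS = (1/3)·(x_2−8)/(x_1−10). Tangency with p_1/p_2 gives x_2−8 = 3·(p_1/p_2)·(x_1−10).
Substituting into the budget: x_1* = 10 + 0.25·(M − 10·p_1 − 8·p_2)/p_1, and x_2* = 8 + 0.75·(…)/p_2.
Discretionary income = 315 − 10·2 − 8·4 = 263; x_1* = 10 + 0.25·263/2 = 42.875; x_2* = 8 + 0.75·263/4 = 57.3125.
Expenditure on x_1: 2·42.875 = 85.75; share = 0.2722.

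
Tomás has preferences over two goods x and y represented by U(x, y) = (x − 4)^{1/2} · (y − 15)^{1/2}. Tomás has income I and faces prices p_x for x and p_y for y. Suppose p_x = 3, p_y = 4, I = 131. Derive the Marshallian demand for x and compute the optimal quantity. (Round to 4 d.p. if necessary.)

MRS = (y−15)/(x−4). Tangency with p_x/p_y gives y−15 = (p_x/p_y)·(x−4).
After buying the subsistence bundle (4, 15), a share 0.5 of the remaining income goes to x: x* = 4 + 0.5·(I − 4p_x − 15p_y)/p_x.
Discretionary income = 131 − 4·3 − 15·4 = 59; x* = 4 + 0.5·59/3 = 13.8333.

x* = 13.8333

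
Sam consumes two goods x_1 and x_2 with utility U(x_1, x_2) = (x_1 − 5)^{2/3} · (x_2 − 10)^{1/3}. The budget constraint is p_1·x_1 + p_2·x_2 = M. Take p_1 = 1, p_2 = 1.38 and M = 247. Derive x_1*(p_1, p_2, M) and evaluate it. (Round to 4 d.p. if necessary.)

x_1* = 157.1333

MRS = 2·(x_2−10)/(x_1−5). Tangency with p_1/p_2 gives x_2−10 = (1/2)·(p_1/p_2)·(x_1−5).
Substituting into the budget: x_1* = 5 + 2/3·(M − 5·p_1 − 10·p_2)/p_1, and x_2* = 10 + 1/3·(…)/p_2.
Discretionary income = 247 − 5·1 − 10·1.38 = 228.2; x_1* = 5 + 2/3·228.2/1 = 157.1333.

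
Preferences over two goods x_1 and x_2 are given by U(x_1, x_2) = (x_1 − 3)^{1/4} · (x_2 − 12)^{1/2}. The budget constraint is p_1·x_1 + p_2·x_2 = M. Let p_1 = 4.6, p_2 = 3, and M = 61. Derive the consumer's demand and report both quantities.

This is Cobb-Douglas in (x_1−3, x_2−12): tangency gives 0.25·p_2·(x_2−12) = 0.5·p_1·(x_1−3).
After buying the subsistence bundle (3, 12), a share 1/3 of the remaining income goes to x_1: x_1* = 3 + 1/3·(M − 3p_1 − 12p_2)/p_1.
Discretionary income = 61 − 3·4.6 − 12·3 = 11.2; x_1* = 3 + 1/3·11.2/4.6 = 3.8116; x_2* = 12 + 2/3·11.2/3 = 14.4889.

x_1* = 3.8116, x_2* = 14.4889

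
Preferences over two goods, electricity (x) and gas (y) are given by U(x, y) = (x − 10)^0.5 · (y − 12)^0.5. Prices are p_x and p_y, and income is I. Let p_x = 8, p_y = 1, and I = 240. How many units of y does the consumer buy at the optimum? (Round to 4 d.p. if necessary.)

MRS = (y−12)/(x−10). Tangency with p_x/p_y gives y−12 = (p_x/p_y)·(x−10).
After buying the subsistence bundle (10, 12), a share 0.5 of the remaining income goes to x: x* = 10 + 0.5·(I − 10p_x − 12p_y)/p_x.
Discretionary income = 240 − 10·8 − 12·1 = 148; y* = 12 + 0.5·148/1 = 86.

y* = 86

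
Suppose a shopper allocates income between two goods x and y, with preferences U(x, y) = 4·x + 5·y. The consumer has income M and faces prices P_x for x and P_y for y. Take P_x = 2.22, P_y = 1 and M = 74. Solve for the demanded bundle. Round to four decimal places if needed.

x* = 0, y* = 74

Linear utility — the consumer picks whichever good has higher MU/price: 4/2.22 = 1.8018 vs 5/1 = 5.
y gives more utility per dollar, so spend all income on y: y* = M/P_y, x* = 0.
Numerically: x* = 0, y* = 74.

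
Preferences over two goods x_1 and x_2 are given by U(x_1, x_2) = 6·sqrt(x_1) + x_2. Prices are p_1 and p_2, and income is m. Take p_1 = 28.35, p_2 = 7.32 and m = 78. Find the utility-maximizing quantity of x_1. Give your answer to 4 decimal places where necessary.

Set MRS = p_1/p_2: 3·x_1^(−1/2) = p_1/p_2.
Solve: √x_1 = 3·p_2/p_1, so x_1*(p_1,p_2) = (3·p_2/p_1)², and x_2* = (m − p_1·x_1*)/p_2.
Plugging in: x_1* = (3·7.32/28.35)² = 0.6.

x_1* = 0.6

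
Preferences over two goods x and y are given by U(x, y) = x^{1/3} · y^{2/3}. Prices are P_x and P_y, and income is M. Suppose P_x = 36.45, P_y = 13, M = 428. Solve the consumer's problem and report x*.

x* = 3.914

MU_x/MU_y = (1/3·y)/(2/3·x); tangency sets this equal to P_x/P_y.
Rearranging, P_y·y = 2·P_x·x. Substituting into the budget gives P_x·x·(1 + 2) = M.
Demand: x*(P_x,P_y,M) = 1/3·M/P_x and y* = 2/3·M/P_y.
At P_x=36.45, P_y=13, M=428: x* = 1/3·428/36.45 = 3.914.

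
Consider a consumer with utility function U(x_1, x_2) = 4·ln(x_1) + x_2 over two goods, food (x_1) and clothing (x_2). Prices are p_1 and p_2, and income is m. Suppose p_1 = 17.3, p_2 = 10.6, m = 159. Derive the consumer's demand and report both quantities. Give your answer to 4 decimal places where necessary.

x_1* = 2.4509, x_2* = 11

MU_x_1 = 4/x_1, MU_x_2 = 1. Tangency: 4/x_1 = p_1/p_2.
So x_1*(p_1,p_2) = 4·p_2/p_1, independent of income; and x_2* = (m − 4·p_2)/p_2.
At the given prices: x_1* = 4·10.6/17.3 = 2.4509, and x_2* = 11.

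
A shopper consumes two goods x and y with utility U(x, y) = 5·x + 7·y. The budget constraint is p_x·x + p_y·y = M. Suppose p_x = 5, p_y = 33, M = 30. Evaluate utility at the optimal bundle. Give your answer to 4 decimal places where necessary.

V = 30

Linear utility — the consumer picks whichever good has higher MU/price: 5/5 = 1 vs 7/33 = 0.2121.
x gives more utility per dollar, so spend all income on x: x* = M/p_x, y* = 0.
Numerically: x* = 6, y* = 0.
Utility at the optimum: U(6, 0) = 30.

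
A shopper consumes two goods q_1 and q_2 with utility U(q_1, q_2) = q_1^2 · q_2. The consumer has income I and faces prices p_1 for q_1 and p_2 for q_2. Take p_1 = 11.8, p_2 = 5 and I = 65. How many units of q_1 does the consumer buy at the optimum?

At p_1=11.8, p_2=5, I=65: q_1* = 2/3·65/11.8 = 3.6723.

q_1* = 3.6723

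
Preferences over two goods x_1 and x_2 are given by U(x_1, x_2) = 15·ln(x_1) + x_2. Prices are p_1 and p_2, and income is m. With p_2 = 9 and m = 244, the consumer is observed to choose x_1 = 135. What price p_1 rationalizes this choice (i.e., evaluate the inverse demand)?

MU_x_1 = 15/x_1, MU_x_2 = 1. Tangency: 15/x_1 = p_1/p_2.
So x_1*(p_1,p_2) = 15·p_2/p_1, independent of income; and x_2* = (m − 15·p_2)/p_2.
Set x_1* = 135 in the demand function and solve for p_1: p_1 = 1.

p_1 = 1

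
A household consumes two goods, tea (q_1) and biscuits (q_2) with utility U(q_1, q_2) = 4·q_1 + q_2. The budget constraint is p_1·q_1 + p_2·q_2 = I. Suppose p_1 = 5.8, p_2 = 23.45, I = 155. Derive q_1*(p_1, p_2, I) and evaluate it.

q_1* = 26.7241

Perfect substitutes: compare marginal utility per dollar. 4/p_1 vs 1/p_2 → 0.6897 vs 0.0426.
q_1 gives more utility per dollar, so spend all income on q_1: q_1* = I/p_1, q_2* = 0.
Numerically: q_1* = 26.7241, q_2* = 0.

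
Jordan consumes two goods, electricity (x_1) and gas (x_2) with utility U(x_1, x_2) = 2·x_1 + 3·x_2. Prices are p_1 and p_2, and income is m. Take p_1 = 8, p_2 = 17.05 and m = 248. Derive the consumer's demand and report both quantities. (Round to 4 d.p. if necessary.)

Perfect substitutes: compare marginal utility per dollar. 2/p_1 vs 3/p_2 → 0.25 vs 0.176.
x_1 gives more utility per dollar, so spend all income on x_1: x_1* = m/p_1, x_2* = 0.
Numerically: x_1* = 31, x_2* = 0.

x_1* = 31, x_2* = 0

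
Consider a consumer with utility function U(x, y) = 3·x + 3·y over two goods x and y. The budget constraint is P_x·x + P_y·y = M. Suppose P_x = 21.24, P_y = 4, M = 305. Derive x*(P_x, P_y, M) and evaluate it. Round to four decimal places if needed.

x* = 0

Perfect substitutes: compare marginal utility per dollar. 3/P_x vs 3/P_y → 0.1412 vs 0.75.
y gives more utility per dollar, so spend all income on y: y* = M/P_y, x* = 0.
Numerically: x* = 0, y* = 76.25.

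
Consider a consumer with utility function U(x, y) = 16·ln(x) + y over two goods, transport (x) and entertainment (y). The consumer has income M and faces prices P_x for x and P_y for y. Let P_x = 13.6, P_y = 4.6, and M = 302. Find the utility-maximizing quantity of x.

x* = 5.4118

Set MRS = P_x/P_y: (16/x)/1 = P_x/P_y.
So x*(P_x,P_y) = 16·P_y/P_x, independent of income; and y* = (M − 16·P_y)/P_y.
At the given prices: x* = 16·4.6/13.6 = 5.4118.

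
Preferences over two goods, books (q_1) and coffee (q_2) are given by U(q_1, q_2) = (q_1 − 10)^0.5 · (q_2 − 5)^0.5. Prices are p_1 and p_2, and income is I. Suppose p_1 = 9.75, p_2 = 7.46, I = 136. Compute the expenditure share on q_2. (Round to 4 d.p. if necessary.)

This is Cobb-Douglas in (q_1−10, q_2−5): tangency gives 0.5·p_2·(q_2−5) = 0.5·p_1·(q_1−10).
After buying the subsistence bundle (10, 5), a share 0.5 of the remaining income goes to q_1: q_1* = 10 + 0.5·(I − 10p_1 − 5p_2)/p_1.
Discretionary income = 136 − 10·9.75 − 5·7.46 = 1.2; q_1* = 10 + 0.5·1.2/9.75 = 10.0615; q_2* = 5 + 0.5·1.2/7.46 = 5.0804.
Expenditure on q_2: 7.46·5.0804 = 37.9; share = 0.2787.

share on q_2 = 0.2787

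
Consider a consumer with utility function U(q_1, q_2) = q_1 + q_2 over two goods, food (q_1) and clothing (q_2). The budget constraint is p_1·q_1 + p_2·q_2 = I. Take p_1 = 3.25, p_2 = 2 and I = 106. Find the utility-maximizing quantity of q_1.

Perfect substitutes: compare marginal utility per dollar. 1/p_1 vs 1/p_2 → 0.3077 vs 0.5.
q_2 gives more utility per dollar, so spend all income on q_2: q_2* = I/p_2, q_1* = 0.
Numerically: q_1* = 0, q_2* = 53.

q_1* = 0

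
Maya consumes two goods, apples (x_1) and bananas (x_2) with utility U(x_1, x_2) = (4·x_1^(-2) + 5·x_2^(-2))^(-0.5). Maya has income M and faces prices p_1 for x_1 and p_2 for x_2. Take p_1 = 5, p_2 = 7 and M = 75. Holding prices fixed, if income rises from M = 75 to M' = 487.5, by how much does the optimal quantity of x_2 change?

With the ratio pinned down, the budget gives x_1* = M/(p_1 + p_2·(x_2/x_1)) and x_2* = (x_2/x_1)·x_1*.
Numerically x_2/x_1 = 0.962928, so x_1* = 75/(5 + 7·0.962928) = 6.3881 and x_2* = 0.962928·6.3881 = 6.1513.
At M' = 487.5: x_2* = 39.9836. Change: 39.9836 − 6.1513 = 33.8323.

Δx_2* = 33.8323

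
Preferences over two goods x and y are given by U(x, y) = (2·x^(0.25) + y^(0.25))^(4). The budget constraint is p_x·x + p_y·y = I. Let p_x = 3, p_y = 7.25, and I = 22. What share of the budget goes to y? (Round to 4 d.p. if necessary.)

From the CES first-order condition, 2·(y/x)^(0.75) = p_x/p_y.
Solve for the ratio: y/x = [(1/2)·p_x/p_y]^(4/3).
Substitute y = (y/x)·x into the budget: x* = I/(p_x + p_y·(y/x)).
Numerically y/x = 0.122369, so x* = 22/(3 + 7.25·0.122369) = 5.6596 and y* = 0.122369·5.6596 = 0.6926.
Expenditure on y: 7.25·0.6926 = 5.0211; share = 0.2282.

share on y = 0.2282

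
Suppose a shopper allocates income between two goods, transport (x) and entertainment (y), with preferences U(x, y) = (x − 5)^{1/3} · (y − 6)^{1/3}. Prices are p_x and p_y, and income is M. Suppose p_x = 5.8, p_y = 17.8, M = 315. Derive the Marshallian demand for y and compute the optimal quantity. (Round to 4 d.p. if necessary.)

y* = 11.0337

Let x' = x−5, y' = y−6. MRS = y'/x' = p_x/p_y.
Substituting into the budget: x* = 5 + 0.5·(M − 5·p_x − 6·p_y)/p_x, and y* = 6 + 0.5·(…)/p_y.
Discretionary income = 315 − 5·5.8 − 6·17.8 = 179.2; y* = 6 + 0.5·179.2/17.8 = 11.0337.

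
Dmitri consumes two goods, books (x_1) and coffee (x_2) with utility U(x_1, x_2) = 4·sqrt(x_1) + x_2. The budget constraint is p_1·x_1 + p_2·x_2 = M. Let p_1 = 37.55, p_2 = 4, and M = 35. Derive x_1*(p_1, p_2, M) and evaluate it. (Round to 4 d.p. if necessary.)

x_1* = 0.0454

Utility is quasi-linear in x_2; the FOC for x_1 is 2/√x_1 = p_1/p_2.
Solve: √x_1 = 2·p_2/p_1, so x_1*(p_1,p_2) = (2·p_2/p_1)², and x_2* = (M − p_1·x_1*)/p_2.
Plugging in: x_1* = (2·4/37.55)² = 0.0454.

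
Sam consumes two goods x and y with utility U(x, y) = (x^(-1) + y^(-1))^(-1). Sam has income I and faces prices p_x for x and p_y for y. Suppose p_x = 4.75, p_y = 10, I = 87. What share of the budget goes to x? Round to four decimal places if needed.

share on x = 0.408

From the CES first-order condition, (y/x)^(2) = p_x/p_y.
Hence y/x = (p_x/p_y)^(1/(2)), i.e. raised to the 0.5 power.
With the ratio pinned down, the budget gives x* = I/(p_x + p_y·(y/x)) and y* = (y/x)·x*.
Numerically y/x = 0.689202, so x* = 87/(4.75 + 10·0.689202) = 7.4729 and y* = 0.689202·7.4729 = 5.1504.
Expenditure on x: 4.75·7.4729 = 35.4964; share = 0.408.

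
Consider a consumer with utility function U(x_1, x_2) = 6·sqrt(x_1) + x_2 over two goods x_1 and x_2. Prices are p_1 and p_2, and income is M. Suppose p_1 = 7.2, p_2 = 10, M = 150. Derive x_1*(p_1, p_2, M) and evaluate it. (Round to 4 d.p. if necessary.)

x_1* = 17.3611

MU_x_1 = 3/√x_1, MU_x_2 = 1. Tangency: 3/√x_1 = p_1/p_2.
Solve: √x_1 = 3·p_2/p_1, so x_1*(p_1,p_2) = (3·p_2/p_1)², and x_2* = (M − p_1·x_1*)/p_2.
Plugging in: x_1* = (3·10/7.2)² = 17.3611.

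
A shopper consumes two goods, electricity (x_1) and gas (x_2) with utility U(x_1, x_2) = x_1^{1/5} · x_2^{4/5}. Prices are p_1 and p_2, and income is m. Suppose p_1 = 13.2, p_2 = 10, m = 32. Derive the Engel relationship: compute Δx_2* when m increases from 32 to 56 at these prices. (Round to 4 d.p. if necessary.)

At p_1=13.2, p_2=10, m=32: x_2* = 0.8·32/10 = 2.56.
At m' = 56: x_2* = 4.48. Change: 4.48 − 2.56 = 1.92.

Δx_2* = 1.92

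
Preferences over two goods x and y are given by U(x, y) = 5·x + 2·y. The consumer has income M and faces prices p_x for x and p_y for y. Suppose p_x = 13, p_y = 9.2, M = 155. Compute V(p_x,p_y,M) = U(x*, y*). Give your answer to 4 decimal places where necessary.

V = 59.6154

Linear utility — the consumer picks whichever good has higher MU/price: 5/13 = 0.3846 vs 2/9.2 = 0.2174.
x gives more utility per dollar, so spend all income on x: x* = M/p_x, y* = 0.
Numerically: x* = 11.9231, y* = 0.
Utility at the optimum: U(11.9231, 0) = 59.6154.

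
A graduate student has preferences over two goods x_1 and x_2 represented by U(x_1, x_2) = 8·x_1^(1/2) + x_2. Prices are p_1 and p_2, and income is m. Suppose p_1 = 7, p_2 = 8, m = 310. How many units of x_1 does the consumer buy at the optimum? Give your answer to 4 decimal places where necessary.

x_1* = 20.898

Thus x_1* = (4·p_2/p_1)² — independent of m — with the rest of income spent on x_2.
Plugging in: x_1* = (4·8/7)² = 20.898.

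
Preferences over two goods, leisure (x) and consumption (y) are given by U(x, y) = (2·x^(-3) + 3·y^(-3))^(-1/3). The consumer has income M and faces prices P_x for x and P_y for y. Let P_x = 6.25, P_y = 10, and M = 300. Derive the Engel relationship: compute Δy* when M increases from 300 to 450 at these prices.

Numerically y/x = 0.983995, so x* = 300/(6.25 + 10·0.983995) = 18.6452 and y* = 0.983995·18.6452 = 18.3468.
At M' = 450: y* = 27.5201. Change: 27.5201 − 18.3468 = 9.1734.

Δy* = 9.1734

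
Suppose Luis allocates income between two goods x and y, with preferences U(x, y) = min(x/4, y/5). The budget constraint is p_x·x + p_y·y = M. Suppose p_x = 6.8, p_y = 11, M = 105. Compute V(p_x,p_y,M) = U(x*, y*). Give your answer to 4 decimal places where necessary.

V = 1.2774

With perfect complements, no substitution: consume in ratio x:y = 4:5.
Budget: p_x·x + p_y·(5/4)·x = M, so (4·p_x + 5·p_y)·x = 4·M.
Demand: x*(p_x,p_y,M) = 4·M/(4·p_x + 5·p_y), y* = 5·M/(4·p_x + 5·p_y).
Here 4·6.8 + 5·11 = 82.2, giving x* = 5.1095 and y* = 6.3869.
Utility at the optimum: U(5.1095, 6.3869) = 1.2774.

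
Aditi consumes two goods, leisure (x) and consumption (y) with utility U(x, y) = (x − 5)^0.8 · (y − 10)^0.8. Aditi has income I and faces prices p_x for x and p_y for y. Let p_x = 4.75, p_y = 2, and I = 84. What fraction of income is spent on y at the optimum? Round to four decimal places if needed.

share on y = 0.4777

Substituting into the budget: x* = 5 + 0.5·(I − 5·p_x − 10·p_y)/p_x, and y* = 10 + 0.5·(…)/p_y.
Discretionary income = 84 − 5·4.75 − 10·2 = 40.25; x* = 5 + 0.5·40.25/4.75 = 9.2368; y* = 10 + 0.5·40.25/2 = 20.0625.
Expenditure on y: 2·20.0625 = 40.125; share = 0.4777.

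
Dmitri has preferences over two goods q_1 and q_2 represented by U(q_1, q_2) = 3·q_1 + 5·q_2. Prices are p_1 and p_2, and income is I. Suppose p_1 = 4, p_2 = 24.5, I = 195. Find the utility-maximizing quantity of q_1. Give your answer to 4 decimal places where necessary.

Numerically: q_1* = 48.75, q_2* = 0.

q_1* = 48.75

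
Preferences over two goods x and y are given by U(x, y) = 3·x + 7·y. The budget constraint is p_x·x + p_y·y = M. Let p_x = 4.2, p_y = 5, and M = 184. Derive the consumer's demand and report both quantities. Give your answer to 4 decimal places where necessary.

x* = 0, y* = 36.8

Linear utility — the consumer picks whichever good has higher MU/price: 3/4.2 = 0.7143 vs 7/5 = 1.4.
y gives more utility per dollar, so spend all income on y: y* = M/p_y, x* = 0.
Numerically: x* = 0, y* = 36.8.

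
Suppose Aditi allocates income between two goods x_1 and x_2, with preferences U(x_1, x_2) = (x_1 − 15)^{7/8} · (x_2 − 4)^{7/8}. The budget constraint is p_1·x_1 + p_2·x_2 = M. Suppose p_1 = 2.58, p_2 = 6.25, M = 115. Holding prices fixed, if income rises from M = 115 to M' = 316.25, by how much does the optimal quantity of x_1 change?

Let x_1' = x_1−15, x_2' = x_2−4. MRS = x_2'/x_1' = p_1/p_2.
Substituting into the budget: x_1* = 15 + 0.5·(M − 15·p_1 − 4·p_2)/p_1, and x_2* = 4 + 0.5·(…)/p_2.
Discretionary income = 115 − 15·2.58 − 4·6.25 = 51.3; x_1* = 15 + 0.5·51.3/2.58 = 24.9419.
At M' = 316.25: x_1* = 63.9438. Change: 63.9438 − 24.9419 = 39.0019.

Δx_1* = 39.0019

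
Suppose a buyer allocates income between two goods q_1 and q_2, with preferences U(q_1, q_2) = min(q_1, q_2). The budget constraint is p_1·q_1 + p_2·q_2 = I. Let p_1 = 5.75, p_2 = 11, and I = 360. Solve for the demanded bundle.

Here 5.75 + 11 = 16.75, giving q_1* = 21.4925 and q_2* = 21.4925.

q_1* = 21.4925, q_2* = 21.4925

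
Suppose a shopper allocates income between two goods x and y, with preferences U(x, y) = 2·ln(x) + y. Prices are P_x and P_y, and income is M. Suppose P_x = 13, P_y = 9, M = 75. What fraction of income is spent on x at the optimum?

Set MRS = P_x/P_y: (2/x)/1 = P_x/P_y.
So x*(P_x,P_y) = 2·P_y/P_x, independent of income; and y* = (M − 2·P_y)/P_y.
At the given prices: x* = 2·9/13 = 1.3846, and y* = 6.3333.
Expenditure on x: 13·1.3846 = 18; share = 0.24.

share on x = 0.24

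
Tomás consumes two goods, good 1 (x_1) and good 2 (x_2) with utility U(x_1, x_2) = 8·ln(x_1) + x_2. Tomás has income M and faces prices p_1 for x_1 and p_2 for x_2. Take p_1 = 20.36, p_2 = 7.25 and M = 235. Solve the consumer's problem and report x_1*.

So x_1*(p_1,p_2) = 8·p_2/p_1, independent of income; and x_2* = (M − 8·p_2)/p_2.
At the given prices: x_1* = 8·7.25/20.36 = 2.8487.

x_1* = 2.8487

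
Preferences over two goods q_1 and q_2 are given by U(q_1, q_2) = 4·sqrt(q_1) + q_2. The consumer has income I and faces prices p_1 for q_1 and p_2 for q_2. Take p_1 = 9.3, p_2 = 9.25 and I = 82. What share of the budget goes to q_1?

share on q_1 = 0.4488

Set MRS = p_1/p_2: 2·q_1^(−1/2) = p_1/p_2.
Thus q_1* = (2·p_2/p_1)² — independent of I — with the rest of income spent on q_2.
Plugging in: q_1* = (2·9.25/9.3)² = 3.9571, q_2* = 4.8864.
Expenditure on q_1: 9.3·3.9571 = 36.8011; share = 0.4488.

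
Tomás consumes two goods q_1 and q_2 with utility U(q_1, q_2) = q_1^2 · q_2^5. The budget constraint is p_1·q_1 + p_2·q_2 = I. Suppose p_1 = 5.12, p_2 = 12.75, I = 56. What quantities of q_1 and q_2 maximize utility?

At p_1=5.12, p_2=12.75, I=56: q_1* = 2/7·56/5.12 = 3.125, q_2* = 3.1373.

q_1* = 3.125, q_2* = 3.1373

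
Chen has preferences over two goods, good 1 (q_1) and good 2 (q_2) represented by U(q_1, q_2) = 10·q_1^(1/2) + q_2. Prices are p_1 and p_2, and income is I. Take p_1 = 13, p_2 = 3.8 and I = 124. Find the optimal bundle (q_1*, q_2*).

q_1* = 2.1361, q_2* = 25.3239

Set MRS = p_1/p_2: 5·q_1^(−1/2) = p_1/p_2.
Thus q_1* = (5·p_2/p_1)² — independent of I — with the rest of income spent on q_2.
Plugging in: q_1* = (5·3.8/13)² = 2.1361, q_2* = 25.3239.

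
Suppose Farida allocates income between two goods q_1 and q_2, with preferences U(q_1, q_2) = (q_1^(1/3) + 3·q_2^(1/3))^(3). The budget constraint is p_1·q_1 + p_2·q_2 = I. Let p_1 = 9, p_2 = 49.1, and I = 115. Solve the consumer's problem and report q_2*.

q_2* = 1.6158

From the CES first-order condition, (1/3)·(q_2/q_1)^(2/3) = p_1/p_2.
Solve for the ratio: q_2/q_1 = [3·p_1/p_2]^(1.5).
With the ratio pinned down, the budget gives q_1* = I/(p_1 + p_2·(q_2/q_1)) and q_2* = (q_2/q_1)·q_1*.
Numerically q_2/q_1 = 0.407778, so q_1* = 115/(9 + 49.1·0.407778) = 3.9625 and q_2* = 0.407778·3.9625 = 1.6158.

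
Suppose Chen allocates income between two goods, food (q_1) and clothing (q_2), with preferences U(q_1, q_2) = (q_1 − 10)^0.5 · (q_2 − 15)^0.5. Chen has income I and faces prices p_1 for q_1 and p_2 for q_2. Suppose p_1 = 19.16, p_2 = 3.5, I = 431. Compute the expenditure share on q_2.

share on q_2 = 0.3386

This is Cobb-Douglas in (q_1−10, q_2−15): tangency gives 0.5·p_2·(q_2−15) = 0.5·p_1·(q_1−10).
After buying the subsistence bundle (10, 15), a share 0.5 of the remaining income goes to q_1: q_1* = 10 + 0.5·(I − 10p_1 − 15p_2)/p_1.
Discretionary income = 431 − 10·19.16 − 15·3.5 = 186.9; q_1* = 10 + 0.5·186.9/19.16 = 14.8773; q_2* = 15 + 0.5·186.9/3.5 = 41.7.
Expenditure on q_2: 3.5·41.7 = 145.95; share = 0.3386.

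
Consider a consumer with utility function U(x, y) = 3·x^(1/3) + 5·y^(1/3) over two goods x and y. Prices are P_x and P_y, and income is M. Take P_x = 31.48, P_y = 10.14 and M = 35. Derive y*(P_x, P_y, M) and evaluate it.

y* = 2.7312

MU_x ∝ 3·x^(-2/3), MU_y ∝ 5·y^(-2/3), so MRS = (3/5)·(y/x)^(2/3) = P_x/P_y.
Solve for the ratio: y/x = [(5/3)·P_x/P_y]^(1.5).
With the ratio pinned down, the budget gives x* = M/(P_x + P_y·(y/x)) and y* = (y/x)·x*.
Numerically y/x = 11.769778, so x* = 35/(31.48 + 10.14·11.769778) = 0.2321 and y* = 11.769778·0.2321 = 2.7312.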